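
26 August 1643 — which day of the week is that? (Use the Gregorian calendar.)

Wednesday

Doomsday rule: the anchor day for the 1600s is Tuesday. For year 43: 43÷12 = 3 r 7, and 7÷4 = 1, so 3+7+1 = 11.
Tuesday + 11 ≡ Saturday — that's 1643's doomsday.
In August the doomsday date is Aug 8.
Aug 26 is 18 days after Aug 8; 18 mod 7 = 4, so Saturday + 4 = Wednesday.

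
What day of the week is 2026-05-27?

Doomsday rule: the anchor day for the 2000s is Tuesday. For year 26: 26÷12 = 2 r 2, and 2÷4 = 0, so 2+2+0 = 4.
Tuesday + 4 ≡ Saturday — that's 2026's doomsday.
In May the doomsday date is May 9.
May 27 is 18 days after May 9; 18 mod 7 = 4, so Saturday + 4 = Wednesday.

Wednesday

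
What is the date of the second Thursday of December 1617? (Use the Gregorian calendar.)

December 1, 1617 is a Friday.
The first Thursday is therefore December 7 (6 days later).
The second Thursday is 7 + 1×7 = December 14.

December 14, 1617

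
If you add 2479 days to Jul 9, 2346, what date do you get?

April 22, 2353

+365 (one year) → Jul 9, 2347 (2114 left).
+366 (one year; includes Feb 29, 2348) → Jul 9, 2348 (1748 left).
+365 (one year) → Jul 9, 2349 (1383 left).
+365 (one year) → Jul 9, 2350 (1018 left).
+365 (one year) → Jul 9, 2351 (653 left).
+366 (one year; includes Feb 29, 2352) → Jul 9, 2352 (287 left).
Jul has 31 days: +23 → Aug 1, 2352 (264 left).
Aug has 31 days: +31 → Sep 1, 2352 (233 left).
Sep has 30 days: +30 → Oct 1, 2352 (203 left).
Oct has 31 days: +31 → Nov 1, 2352 (172 left).
Nov has 30 days: +30 → Dec 1, 2352 (142 left).
Dec has 31 days: +31 → Jan 1, 2353 (111 left).
Jan has 31 days: +31 → Feb 1, 2353 (80 left).
Feb has 28 days: +28 → Mar 1, 2353 (52 left).
Mar has 31 days: +31 → Apr 1, 2353 (21 left).
+21 → Apr 22, 2353.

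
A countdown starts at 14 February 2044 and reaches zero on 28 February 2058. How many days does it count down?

5128

Feb 14, 2044 → Feb 14, 2045: 366 days (Feb 29, 2044 is in that span).
Feb 14, 2045 → Feb 14, 2046: 365 days.
Feb 14, 2046 → Feb 14, 2047: 365 days.
Feb 14, 2047 → Feb 14, 2048: 365 days.
Feb 14, 2048 → Feb 14, 2049: 366 days (Feb 29, 2048 is in that span).
Feb 14, 2049 → Feb 14, 2050: 365 days.
Feb 14, 2050 → Feb 14, 2051: 365 days.
Feb 14, 2051 → Feb 14, 2052: 365 days.
Feb 14, 2052 → Feb 14, 2053: 366 days (Feb 29, 2052 is in that span).
Feb 14, 2053 → Feb 14, 2054: 365 days.
Feb 14, 2054 → Feb 14, 2055: 365 days.
Feb 14, 2055 → Feb 14, 2056: 365 days.
Feb 14, 2056 → Feb 14, 2057: 366 days (Feb 29, 2056 is in that span).
Feb 14, 2057 → Mar 14, 2057: 28 days (February has 28).
Mar 14, 2057 → Apr 14, 2057: 31 days (March has 31).
Apr 14, 2057 → May 14, 2057: 30 days (April has 30).
May 14, 2057 → Jun 14, 2057: 31 days (May has 31).
Jun 14, 2057 → Jul 14, 2057: 30 days (June has 30).
Jul 14, 2057 → Aug 14, 2057: 31 days (July has 31).
Aug 14, 2057 → Sep 14, 2057: 31 days (August has 31).
Sep 14, 2057 → Oct 14, 2057: 30 days (September has 30).
Oct 14, 2057 → Nov 14, 2057: 31 days (October has 31).
Nov 14, 2057 → Dec 14, 2057: 30 days (November has 30).
Dec 14, 2057 → Jan 14, 2058: 31 days (December has 31).
Jan 14, 2058 → Feb 14, 2058: 31 days (January has 31).
Feb 14, 2058 → Feb 28, 2058: 14 days.
Total: 5128 days.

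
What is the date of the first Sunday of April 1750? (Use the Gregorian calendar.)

April 1, 1750 is a Wednesday.
The first Sunday is therefore April 5 (4 days later).

April 5, 1750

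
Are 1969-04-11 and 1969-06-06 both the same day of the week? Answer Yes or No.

From Apr 11, 1969 to Jun 6, 1969 is 56 days.
56 mod 7 = 0, so they are the same weekday.
(Apr 11, 1969 is a Friday; Jun 6, 1969 is a Friday.)

Yes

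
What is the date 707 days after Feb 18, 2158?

January 26, 2160

+365 (one year) → Feb 18, 2159 (342 left).
Feb has 28 days: +11 → Mar 1, 2159 (331 left).
Mar has 31 days: +31 → Apr 1, 2159 (300 left).
Apr has 30 days: +30 → May 1, 2159 (270 left).
May has 31 days: +31 → Jun 1, 2159 (239 left).
Jun has 30 days: +30 → Jul 1, 2159 (209 left).
Jul has 31 days: +31 → Aug 1, 2159 (178 left).
Aug has 31 days: +31 → Sep 1, 2159 (147 left).
Sep has 30 days: +30 → Oct 1, 2159 (117 left).
Oct has 31 days: +31 → Nov 1, 2159 (86 left).
Nov has 30 days: +30 → Dec 1, 2159 (56 left).
Dec has 31 days: +31 → Jan 1, 2160 (25 left).
+25 → Jan 26, 2160.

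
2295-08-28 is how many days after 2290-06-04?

Jun 4, 2290 → Jun 4, 2291: 365 days.
Jun 4, 2291 → Jun 4, 2292: 366 days (Feb 29, 2292 is in that span).
Jun 4, 2292 → Jun 4, 2293: 365 days.
Jun 4, 2293 → Jun 4, 2294: 365 days.
Jun 4, 2294 → Jun 4, 2295: 365 days.
Jun 4, 2295 → Jul 4, 2295: 30 days (June has 30).
Jul 4, 2295 → Aug 4, 2295: 31 days (July has 31).
Aug 4, 2295 → Aug 28, 2295: 24 days.
Total: 1911 days.

1911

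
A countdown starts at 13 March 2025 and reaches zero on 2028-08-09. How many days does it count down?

Mar 13, 2025 → Mar 13, 2026: 365 days.
Mar 13, 2026 → Mar 13, 2027: 365 days.
Mar 13, 2027 → Mar 13, 2028: 366 days (Feb 29, 2028 is in that span).
Mar 13, 2028 → Apr 13, 2028: 31 days (March has 31).
Apr 13, 2028 → May 13, 2028: 30 days (April has 30).
May 13, 2028 → Jun 13, 2028: 31 days (May has 31).
Jun 13, 2028 → Jul 13, 2028: 30 days (June has 30).
Jul 13, 2028 → Aug 9, 2028: 27 days.
Total: 1245 days.

1245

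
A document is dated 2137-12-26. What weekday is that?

January 1, 2137 is a Tuesday.
Jan 1, 2137 → Feb 1, 2137: 31 days (January has 31).
Feb 1, 2137 → Mar 1, 2137: 28 days (February has 28).
Mar 1, 2137 → Apr 1, 2137: 31 days (March has 31).
Apr 1, 2137 → May 1, 2137: 30 days (April has 30).
May 1, 2137 → Jun 1, 2137: 31 days (May has 31).
Jun 1, 2137 → Jul 1, 2137: 30 days (June has 30).
Jul 1, 2137 → Aug 1, 2137: 31 days (July has 31).
Aug 1, 2137 → Sep 1, 2137: 31 days (August has 31).
Sep 1, 2137 → Oct 1, 2137: 30 days (September has 30).
Oct 1, 2137 → Nov 1, 2137: 31 days (October has 31).
Nov 1, 2137 → Dec 1, 2137: 30 days (November has 30).
Dec 1, 2137 → Dec 26, 2137: 25 days.
Total: 359 days.
359 mod 7 = 2, so Tuesday + 2 = Thursday.

Thursday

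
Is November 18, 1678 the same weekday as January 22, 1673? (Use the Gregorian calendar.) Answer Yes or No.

From Jan 22, 1673 to Nov 18, 1678 is 2126 days.
2126 mod 7 = 5, so they are different weekdays.
(Jan 22, 1673 is a Sunday; Nov 18, 1678 is a Friday.)

No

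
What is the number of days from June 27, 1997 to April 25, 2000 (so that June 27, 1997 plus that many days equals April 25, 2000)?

Jun 27, 1997 → Jun 27, 1998: 365 days.
Jun 27, 1998 → Jun 27, 1999: 365 days.
Jun 27, 1999 → Jul 27, 1999: 30 days (June has 30).
Jul 27, 1999 → Aug 27, 1999: 31 days (July has 31).
Aug 27, 1999 → Sep 27, 1999: 31 days (August has 31).
Sep 27, 1999 → Oct 27, 1999: 30 days (September has 30).
Oct 27, 1999 → Nov 27, 1999: 31 days (October has 31).
Nov 27, 1999 → Dec 27, 1999: 30 days (November has 30).
Dec 27, 1999 → Jan 27, 2000: 31 days (December has 31).
Jan 27, 2000 → Feb 27, 2000: 31 days (January has 31).
Feb 27, 2000 → Mar 27, 2000: 29 days (February has 29).
Mar 27, 2000 → Apr 25, 2000: 29 days.
Total: 1033 days.

1033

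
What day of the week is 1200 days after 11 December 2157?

Dec 11, 2157 is a Sunday.
1200 mod 7 = 3, so 1200 days after a Sunday is Sunday + 3 = Wednesday.

Wednesday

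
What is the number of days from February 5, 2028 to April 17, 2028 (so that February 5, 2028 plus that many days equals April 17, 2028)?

72

Feb 5, 2028 → Mar 5, 2028: 29 days (February has 29).
Mar 5, 2028 → Apr 5, 2028: 31 days (March has 31).
Apr 5, 2028 → Apr 17, 2028: 12 days.
Total: 72 days.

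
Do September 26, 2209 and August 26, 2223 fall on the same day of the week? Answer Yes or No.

From Sep 26, 2209 to Aug 26, 2223 is 5082 days.
5082 mod 7 = 0, so they are the same weekday.
(Sep 26, 2209 is a Tuesday; Aug 26, 2223 is a Tuesday.)

Yes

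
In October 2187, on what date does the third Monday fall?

October 1, 2187 is a Monday.
The first Monday is therefore October 1 (same day).
The third Monday is 1 + 2×7 = October 15.

October 15, 2187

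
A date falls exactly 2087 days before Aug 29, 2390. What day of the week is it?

Tuesday

Aug 29, 2390 is a Wednesday.
2087 mod 7 = 1, so 2087 days before a Wednesday is Wednesday − 1 = Tuesday.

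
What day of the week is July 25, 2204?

Doomsday rule: the anchor day for the 2200s is Friday. For year 04: 4÷12 = 0 r 4, and 4÷4 = 1, so 0+4+1 = 5.
Friday + 5 ≡ Wednesday — that's 2204's doomsday.
In July the doomsday date is Jul 11.
Jul 25 is 14 days after Jul 11; 14 mod 7 = 0, so Wednesday + 0 = Wednesday.

Wednesday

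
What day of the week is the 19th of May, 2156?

Wednesday

Doomsday rule: the anchor day for the 2100s is Sunday. For year 56: 56÷12 = 4 r 8, and 8÷4 = 2, so 4+8+2 = 14.
Sunday + 14 ≡ Sunday — that's 2156's doomsday.
In May the doomsday date is May 9.
May 19 is 10 days after May 9; 10 mod 7 = 3, so Sunday + 3 = Wednesday.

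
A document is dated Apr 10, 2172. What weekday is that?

Doomsday rule: the anchor day for the 2100s is Sunday. For year 72: 72÷12 = 6 r 0, and 0÷4 = 0, so 6+0+0 = 6.
Sunday + 6 ≡ Saturday — that's 2172's doomsday.
In April the doomsday date is Apr 4.
Apr 10 is 6 days after Apr 4; 6 mod 7 = 6, so Saturday + 6 = Friday.

Friday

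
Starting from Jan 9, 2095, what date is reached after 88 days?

Jan has 31 days: +23 → Feb 1, 2095 (65 left).
Feb has 28 days: +28 → Mar 1, 2095 (37 left).
Mar has 31 days: +31 → Apr 1, 2095 (6 left).
+6 → Apr 7, 2095.

April 7, 2095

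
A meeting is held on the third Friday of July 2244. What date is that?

July 19, 2244

July 1, 2244 is a Monday.
The first Friday is therefore July 5 (4 days later).
The third Friday is 5 + 2×7 = July 19.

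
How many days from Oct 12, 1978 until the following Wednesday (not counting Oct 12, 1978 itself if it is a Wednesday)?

Oct 12, 1978 is a Thursday.
From Thursday to the next Wednesday is 6 days.

6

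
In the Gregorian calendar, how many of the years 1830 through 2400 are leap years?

139

Multiples of 4 in [1830,2400]: 143.
Of those, multiples of 100: 6 (not leap unless ÷400).
Multiples of 400: 2.
Leap years = 143 − 6 + 2 = 139.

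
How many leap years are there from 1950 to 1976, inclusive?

7

Multiples of 4 in [1950,1976]: 7.
Of those, multiples of 100: 0 (not leap unless ÷400).
Multiples of 400: 0.
Leap years = 7 − 0 + 0 = 7.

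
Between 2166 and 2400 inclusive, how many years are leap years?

57

Multiples of 4 in [2166,2400]: 59.
Of those, multiples of 100: 3 (not leap unless ÷400).
Multiples of 400: 1.
Leap years = 59 − 3 + 1 = 57.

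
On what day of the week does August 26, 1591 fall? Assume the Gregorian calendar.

Monday

Doomsday rule: the anchor day for the 1500s is Wednesday. For year 91: 91÷12 = 7 r 7, and 7÷4 = 1, so 7+7+1 = 15.
Wednesday + 15 ≡ Thursday — that's 1591's doomsday.
In August the doomsday date is Aug 8.
Aug 26 is 18 days after Aug 8; 18 mod 7 = 4, so Thursday + 4 = Monday.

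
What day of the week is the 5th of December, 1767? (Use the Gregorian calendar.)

Saturday

Doomsday rule: the anchor day for the 1700s is Sunday. For year 67: 67÷12 = 5 r 7, and 7÷4 = 1, so 5+7+1 = 13.
Sunday + 13 ≡ Saturday — that's 1767's doomsday.
In December the doomsday date is Dec 12.
Dec 5 is 7 days before Dec 12; 7 mod 7 = 0, so Saturday − 0 = Saturday.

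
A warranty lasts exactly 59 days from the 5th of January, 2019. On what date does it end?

Jan has 31 days: +27 → Feb 1, 2019 (32 left).
Feb has 28 days: +28 → Mar 1, 2019 (4 left).
+4 → Mar 5, 2019.

March 5, 2019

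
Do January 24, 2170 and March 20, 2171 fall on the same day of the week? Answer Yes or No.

Yes

From Jan 24, 2170 to Mar 20, 2171 is 420 days.
420 mod 7 = 0, so they are the same weekday.
(Jan 24, 2170 is a Wednesday; Mar 20, 2171 is a Wednesday.)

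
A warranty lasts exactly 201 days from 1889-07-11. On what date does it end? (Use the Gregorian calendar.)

Jul has 31 days: +21 → Aug 1, 1889 (180 left).
Aug has 31 days: +31 → Sep 1, 1889 (149 left).
Sep has 30 days: +30 → Oct 1, 1889 (119 left).
Oct has 31 days: +31 → Nov 1, 1889 (88 left).
Nov has 30 days: +30 → Dec 1, 1889 (58 left).
Dec has 31 days: +31 → Jan 1, 1890 (27 left).
+27 → Jan 28, 1890.

January 28, 1890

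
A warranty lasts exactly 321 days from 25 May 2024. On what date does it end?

May has 31 days: +7 → Jun 1, 2024 (314 left).
Jun has 30 days: +30 → Jul 1, 2024 (284 left).
Jul has 31 days: +31 → Aug 1, 2024 (253 left).
Aug has 31 days: +31 → Sep 1, 2024 (222 left).
Sep has 30 days: +30 → Oct 1, 2024 (192 left).
Oct has 31 days: +31 → Nov 1, 2024 (161 left).
Nov has 30 days: +30 → Dec 1, 2024 (131 left).
Dec has 31 days: +31 → Jan 1, 2025 (100 left).
Jan has 31 days: +31 → Feb 1, 2025 (69 left).
Feb has 28 days: +28 → Mar 1, 2025 (41 left).
Mar has 31 days: +31 → Apr 1, 2025 (10 left).
+10 → Apr 11, 2025.

April 11, 2025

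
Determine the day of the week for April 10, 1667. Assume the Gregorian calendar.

Doomsday rule: the anchor day for the 1600s is Tuesday. For year 67: 67÷12 = 5 r 7, and 7÷4 = 1, so 5+7+1 = 13.
Tuesday + 13 ≡ Monday — that's 1667's doomsday.
In April the doomsday date is Apr 4.
Apr 10 is 6 days after Apr 4; 6 mod 7 = 6, so Monday + 6 = Sunday.

Sunday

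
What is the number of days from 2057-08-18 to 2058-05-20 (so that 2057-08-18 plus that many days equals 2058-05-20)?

275

Aug 18, 2057 → Sep 18, 2057: 31 days (August has 31).
Sep 18, 2057 → Oct 18, 2057: 30 days (September has 30).
Oct 18, 2057 → Nov 18, 2057: 31 days (October has 31).
Nov 18, 2057 → Dec 18, 2057: 30 days (November has 30).
Dec 18, 2057 → Jan 18, 2058: 31 days (December has 31).
Jan 18, 2058 → Feb 18, 2058: 31 days (January has 31).
Feb 18, 2058 → Mar 18, 2058: 28 days (February has 28).
Mar 18, 2058 → Apr 18, 2058: 31 days (March has 31).
Apr 18, 2058 → May 18, 2058: 30 days (April has 30).
May 18, 2058 → May 20, 2058: 2 days.
Total: 275 days.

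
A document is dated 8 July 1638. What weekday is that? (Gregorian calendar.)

Thursday

Doomsday rule: the anchor day for the 1600s is Tuesday. For year 38: 38÷12 = 3 r 2, and 2÷4 = 0, so 3+2+0 = 5.
Tuesday + 5 ≡ Sunday — that's 1638's doomsday.
In July the doomsday date is Jul 11.
Jul 8 is 3 days before Jul 11; 3 mod 7 = 3, so Sunday − 3 = Thursday.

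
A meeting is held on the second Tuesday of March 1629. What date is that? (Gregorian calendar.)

March 1, 1629 is a Thursday.
The first Tuesday is therefore March 6 (5 days later).
The second Tuesday is 6 + 1×7 = March 13.

March 13, 1629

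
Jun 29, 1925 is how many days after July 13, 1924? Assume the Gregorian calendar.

Jul 13, 1924 → Aug 13, 1924: 31 days (July has 31).
Aug 13, 1924 → Sep 13, 1924: 31 days (August has 31).
Sep 13, 1924 → Oct 13, 1924: 30 days (September has 30).
Oct 13, 1924 → Nov 13, 1924: 31 days (October has 31).
Nov 13, 1924 → Dec 13, 1924: 30 days (November has 30).
Dec 13, 1924 → Jan 13, 1925: 31 days (December has 31).
Jan 13, 1925 → Feb 13, 1925: 31 days (January has 31).
Feb 13, 1925 → Mar 13, 1925: 28 days (February has 28).
Mar 13, 1925 → Apr 13, 1925: 31 days (March has 31).
Apr 13, 1925 → May 13, 1925: 30 days (April has 30).
May 13, 1925 → Jun 13, 1925: 31 days (May has 31).
Jun 13, 1925 → Jun 29, 1925: 16 days.
Total: 351 days.

351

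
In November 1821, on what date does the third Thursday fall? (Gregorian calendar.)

November 15, 1821

November 1, 1821 is a Thursday.
The first Thursday is therefore November 1 (same day).
The third Thursday is 1 + 2×7 = November 15.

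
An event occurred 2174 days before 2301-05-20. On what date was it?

−365 (one year) → May 20, 2300 (1809 left).
−365 (one year) → May 20, 2299 (1444 left).
−365 (one year) → May 20, 2298 (1079 left).
−365 (one year) → May 20, 2297 (714 left).
−365 (one year) → May 20, 2296 (349 left).
−20 → Apr 30, 2296 (end of Apr, 30 days; 329 left).
−30 → Mar 31, 2296 (end of Mar, 31 days; 299 left).
−31 → Feb 29, 2296 (end of Feb, 29 days; 268 left).
−29 → Jan 31, 2296 (end of Jan, 31 days; 239 left).
−31 → Dec 31, 2295 (end of Dec, 31 days; 208 left).
−31 → Nov 30, 2295 (end of Nov, 30 days; 177 left).
−30 → Oct 31, 2295 (end of Oct, 31 days; 147 left).
−31 → Sep 30, 2295 (end of Sep, 30 days; 116 left).
−30 → Aug 31, 2295 (end of Aug, 31 days; 86 left).
−31 → Jul 31, 2295 (end of Jul, 31 days; 55 left).
−31 → Jun 30, 2295 (end of Jun, 30 days; 24 left).
−24 → Jun 6, 2295.

June 6, 2295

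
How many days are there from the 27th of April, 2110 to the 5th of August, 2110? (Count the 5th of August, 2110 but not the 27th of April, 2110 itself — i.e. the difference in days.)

Apr 27, 2110 → May 27, 2110: 30 days (April has 30).
May 27, 2110 → Jun 27, 2110: 31 days (May has 31).
Jun 27, 2110 → Jul 27, 2110: 30 days (June has 30).
Jul 27, 2110 → Aug 5, 2110: 9 days.
Total: 100 days.

100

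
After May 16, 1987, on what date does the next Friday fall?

May 22, 1987

May 16, 1987 is a Saturday.
From Saturday to the next Friday is 6 days.
May 16, 1987 + 6 = May 22, 1987.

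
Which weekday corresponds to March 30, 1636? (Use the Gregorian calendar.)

Sunday

Doomsday rule: the anchor day for the 1600s is Tuesday. For year 36: 36÷12 = 3 r 0, and 0÷4 = 0, so 3+0+0 = 3.
Tuesday + 3 ≡ Friday — that's 1636's doomsday.
In March the doomsday date is Mar 14.
Mar 30 is 16 days after Mar 14; 16 mod 7 = 2, so Friday + 2 = Sunday.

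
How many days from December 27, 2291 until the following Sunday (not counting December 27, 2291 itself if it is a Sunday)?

7

Dec 27, 2291 is a Sunday.
From Sunday to the next Sunday is 7 days.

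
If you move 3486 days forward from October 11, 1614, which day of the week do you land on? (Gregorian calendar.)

Saturday

Oct 11, 1614 is a Saturday.
3486 mod 7 = 0, so 3486 days after a Saturday is Saturday + 0 = Saturday.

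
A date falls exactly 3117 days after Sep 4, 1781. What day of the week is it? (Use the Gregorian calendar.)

First find the weekday of Sep 4, 1781. Doomsday rule: the anchor day for the 1700s is Sunday. For year 81: 81÷12 = 6 r 9, and 9÷4 = 2, so 6+9+2 = 17.
Sunday + 17 ≡ Wednesday — that's 1781's doomsday.
In September the doomsday date is Sep 5.
Sep 4 is 1 day before Sep 5; 1 mod 7 = 1, so Wednesday − 1 = Tuesday.
3117 mod 7 = 2, so 3117 days after a Tuesday is Tuesday + 2 = Thursday.

Thursday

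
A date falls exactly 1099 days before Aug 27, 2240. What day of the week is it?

Thursday

First find the weekday of Aug 27, 2240. Doomsday rule: the anchor day for the 2200s is Friday. For year 40: 40÷12 = 3 r 4, and 4÷4 = 1, so 3+4+1 = 8.
Friday + 8 ≡ Saturday — that's 2240's doomsday.
In August the doomsday date is Aug 8.
Aug 27 is 19 days after Aug 8; 19 mod 7 = 5, so Saturday + 5 = Thursday.
1099 mod 7 = 0, so 1099 days before a Thursday is Thursday − 0 = Thursday.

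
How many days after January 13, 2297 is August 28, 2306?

3513

Jan 13, 2297 → Jan 13, 2298: 365 days.
Jan 13, 2298 → Jan 13, 2299: 365 days.
Jan 13, 2299 → Jan 13, 2300: 365 days.
Jan 13, 2300 → Jan 13, 2301: 365 days.
Jan 13, 2301 → Jan 13, 2302: 365 days.
Jan 13, 2302 → Jan 13, 2303: 365 days.
Jan 13, 2303 → Jan 13, 2304: 365 days.
Jan 13, 2304 → Jan 13, 2305: 366 days (Feb 29, 2304 is in that span).
Jan 13, 2305 → Jan 13, 2306: 365 days.
Jan 13, 2306 → Feb 13, 2306: 31 days (January has 31).
Feb 13, 2306 → Mar 13, 2306: 28 days (February has 28).
Mar 13, 2306 → Apr 13, 2306: 31 days (March has 31).
Apr 13, 2306 → May 13, 2306: 30 days (April has 30).
May 13, 2306 → Jun 13, 2306: 31 days (May has 31).
Jun 13, 2306 → Jul 13, 2306: 30 days (June has 30).
Jul 13, 2306 → Aug 13, 2306: 31 days (July has 31).
Aug 13, 2306 → Aug 28, 2306: 15 days.
Total: 3513 days.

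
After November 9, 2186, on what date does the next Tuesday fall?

November 14, 2186

Nov 9, 2186 is a Thursday.
From Thursday to the next Tuesday is 5 days.
Nov 9, 2186 + 5 = Nov 14, 2186.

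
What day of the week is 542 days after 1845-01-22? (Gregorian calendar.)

Saturday

First find the weekday of Jan 22, 1845. Doomsday rule: the anchor day for the 1800s is Friday. For year 45: 45÷12 = 3 r 9, and 9÷4 = 2, so 3+9+2 = 14.
Friday + 14 ≡ Friday — that's 1845's doomsday.
In January the doomsday date is Jan 3 (1845 is not a leap year).
Jan 22 is 19 days after Jan 3; 19 mod 7 = 5, so Friday + 5 = Wednesday.
542 mod 7 = 3, so 542 days after a Wednesday is Wednesday + 3 = Saturday.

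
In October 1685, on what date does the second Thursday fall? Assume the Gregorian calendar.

October 1, 1685 is a Monday.
The first Thursday is therefore October 4 (3 days later).
The second Thursday is 4 + 1×7 = October 11.

October 11, 1685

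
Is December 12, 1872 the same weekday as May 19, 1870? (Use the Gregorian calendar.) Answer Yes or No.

Yes

From May 19, 1870 to Dec 12, 1872 is 938 days.
938 mod 7 = 0, so they are the same weekday.
(May 19, 1870 is a Thursday; Dec 12, 1872 is a Thursday.)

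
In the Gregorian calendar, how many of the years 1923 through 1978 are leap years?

14

Multiples of 4 in [1923,1978]: 14.
Of those, multiples of 100: 0 (not leap unless ÷400).
Multiples of 400: 0.
Leap years = 14 − 0 + 0 = 14.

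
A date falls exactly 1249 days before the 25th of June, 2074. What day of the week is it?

Jun 25, 2074 is a Monday.
1249 mod 7 = 3, so 1249 days before a Monday is Monday − 3 = Friday.

Friday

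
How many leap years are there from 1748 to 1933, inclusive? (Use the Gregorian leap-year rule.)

45

Multiples of 4 in [1748,1933]: 47.
Of those, multiples of 100: 2 (not leap unless ÷400).
Multiples of 400: 0.
Leap years = 47 − 2 + 0 = 45.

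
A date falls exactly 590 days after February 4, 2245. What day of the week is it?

First find the weekday of Feb 4, 2245. Doomsday rule: the anchor day for the 2200s is Friday. For year 45: 45÷12 = 3 r 9, and 9÷4 = 2, so 3+9+2 = 14.
Friday + 14 ≡ Friday — that's 2245's doomsday.
In February the doomsday date is Feb 28 (2245 is not a leap year).
Feb 4 is 24 days before Feb 28; 24 mod 7 = 3, so Friday − 3 = Tuesday.
590 mod 7 = 2, so 590 days after a Tuesday is Tuesday + 2 = Thursday.

Thursday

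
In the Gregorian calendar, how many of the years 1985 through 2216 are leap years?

Multiples of 4 in [1985,2216]: 58.
Of those, multiples of 100: 3 (not leap unless ÷400).
Multiples of 400: 1.
Leap years = 58 − 3 + 1 = 56.

56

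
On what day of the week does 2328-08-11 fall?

Saturday

Doomsday rule: the anchor day for the 2300s is Wednesday. For year 28: 28÷12 = 2 r 4, and 4÷4 = 1, so 2+4+1 = 7.
Wednesday + 7 ≡ Wednesday — that's 2328's doomsday.
In August the doomsday date is Aug 8.
Aug 11 is 3 days after Aug 8; 3 mod 7 = 3, so Wednesday + 3 = Saturday.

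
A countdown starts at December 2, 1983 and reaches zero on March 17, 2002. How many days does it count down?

6680

Dec 2, 1983 → Dec 2, 1984: 366 days (Feb 29, 1984 is in that span).
Dec 2, 1984 → Dec 2, 1985: 365 days.
Dec 2, 1985 → Dec 2, 1986: 365 days.
Dec 2, 1986 → Dec 2, 1987: 365 days.
Dec 2, 1987 → Dec 2, 1988: 366 days (Feb 29, 1988 is in that span).
Dec 2, 1988 → Dec 2, 1989: 365 days.
Dec 2, 1989 → Dec 2, 1990: 365 days.
Dec 2, 1990 → Dec 2, 1991: 365 days.
Dec 2, 1991 → Dec 2, 1992: 366 days (Feb 29, 1992 is in that span).
Dec 2, 1992 → Dec 2, 1993: 365 days.
Dec 2, 1993 → Dec 2, 1994: 365 days.
Dec 2, 1994 → Dec 2, 1995: 365 days.
Dec 2, 1995 → Dec 2, 1996: 366 days (Feb 29, 1996 is in that span).
Dec 2, 1996 → Dec 2, 1997: 365 days.
Dec 2, 1997 → Dec 2, 1998: 365 days.
Dec 2, 1998 → Dec 2, 1999: 365 days.
Dec 2, 1999 → Dec 2, 2000: 366 days (Feb 29, 2000 is in that span).
Dec 2, 2000 → Dec 2, 2001: 365 days.
Dec 2, 2001 → Jan 2, 2002: 31 days (December has 31).
Jan 2, 2002 → Feb 2, 2002: 31 days (January has 31).
Feb 2, 2002 → Mar 2, 2002: 28 days (February has 28).
Mar 2, 2002 → Mar 17, 2002: 15 days.
Total: 6680 days.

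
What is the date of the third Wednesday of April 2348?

April 1, 2348 is a Thursday.
The first Wednesday is therefore April 7 (6 days later).
The third Wednesday is 7 + 2×7 = April 21.

April 21, 2348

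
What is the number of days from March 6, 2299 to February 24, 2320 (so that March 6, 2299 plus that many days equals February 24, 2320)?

Mar 6, 2299 → Mar 6, 2300: 365 days.
Mar 6, 2300 → Mar 6, 2301: 365 days.
Mar 6, 2301 → Mar 6, 2302: 365 days.
Mar 6, 2302 → Mar 6, 2303: 365 days.
Mar 6, 2303 → Mar 6, 2304: 366 days (Feb 29, 2304 is in that span).
Mar 6, 2304 → Mar 6, 2305: 365 days.
Mar 6, 2305 → Mar 6, 2306: 365 days.
Mar 6, 2306 → Mar 6, 2307: 365 days.
Mar 6, 2307 → Mar 6, 2308: 366 days (Feb 29, 2308 is in that span).
Mar 6, 2308 → Mar 6, 2309: 365 days.
Mar 6, 2309 → Mar 6, 2310: 365 days.
Mar 6, 2310 → Mar 6, 2311: 365 days.
Mar 6, 2311 → Mar 6, 2312: 366 days (Feb 29, 2312 is in that span).
Mar 6, 2312 → Mar 6, 2313: 365 days.
Mar 6, 2313 → Mar 6, 2314: 365 days.
Mar 6, 2314 → Mar 6, 2315: 365 days.
Mar 6, 2315 → Mar 6, 2316: 366 days (Feb 29, 2316 is in that span).
Mar 6, 2316 → Mar 6, 2317: 365 days.
Mar 6, 2317 → Mar 6, 2318: 365 days.
Mar 6, 2318 → Mar 6, 2319: 365 days.
Mar 6, 2319 → Apr 6, 2319: 31 days (March has 31).
Apr 6, 2319 → May 6, 2319: 30 days (April has 30).
May 6, 2319 → Jun 6, 2319: 31 days (May has 31).
Jun 6, 2319 → Jul 6, 2319: 30 days (June has 30).
Jul 6, 2319 → Aug 6, 2319: 31 days (July has 31).
Aug 6, 2319 → Sep 6, 2319: 31 days (August has 31).
Sep 6, 2319 → Oct 6, 2319: 30 days (September has 30).
Oct 6, 2319 → Nov 6, 2319: 31 days (October has 31).
Nov 6, 2319 → Dec 6, 2319: 30 days (November has 30).
Dec 6, 2319 → Jan 6, 2320: 31 days (December has 31).
Jan 6, 2320 → Feb 6, 2320: 31 days (January has 31).
Feb 6, 2320 → Feb 24, 2320: 18 days.
Total: 7659 days.

7659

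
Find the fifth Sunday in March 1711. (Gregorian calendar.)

March 29, 1711

March 1, 1711 is a Sunday.
The first Sunday is therefore March 1 (same day).
The fifth Sunday is 1 + 4×7 = March 29.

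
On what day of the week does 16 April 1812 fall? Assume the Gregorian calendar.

Thursday

Doomsday rule: the anchor day for the 1800s is Friday. For year 12: 12÷12 = 1 r 0, and 0÷4 = 0, so 1+0+0 = 1.
Friday + 1 ≡ Saturday — that's 1812's doomsday.
In April the doomsday date is Apr 4.
Apr 16 is 12 days after Apr 4; 12 mod 7 = 5, so Saturday + 5 = Thursday.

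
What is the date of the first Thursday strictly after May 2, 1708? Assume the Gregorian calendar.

May 3, 1708

May 2, 1708 is a Wednesday.
From Wednesday to the next Thursday is 1 day.
May 2, 1708 + 1 = May 3, 1708.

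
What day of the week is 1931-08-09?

January 1, 1931 is a Thursday.
Jan 1, 1931 → Feb 1, 1931: 31 days (January has 31).
Feb 1, 1931 → Mar 1, 1931: 28 days (February has 28).
Mar 1, 1931 → Apr 1, 1931: 31 days (March has 31).
Apr 1, 1931 → May 1, 1931: 30 days (April has 30).
May 1, 1931 → Jun 1, 1931: 31 days (May has 31).
Jun 1, 1931 → Jul 1, 1931: 30 days (June has 30).
Jul 1, 1931 → Aug 1, 1931: 31 days (July has 31).
Aug 1, 1931 → Aug 9, 1931: 8 days.
Total: 220 days.
220 mod 7 = 3, so Thursday + 3 = Sunday.

Sunday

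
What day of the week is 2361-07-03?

Monday

Doomsday rule: the anchor day for the 2300s is Wednesday. For year 61: 61÷12 = 5 r 1, and 1÷4 = 0, so 5+1+0 = 6.
Wednesday + 6 ≡ Tuesday — that's 2361's doomsday.
In July the doomsday date is Jul 11.
Jul 3 is 8 days before Jul 11; 8 mod 7 = 1, so Tuesday − 1 = Monday.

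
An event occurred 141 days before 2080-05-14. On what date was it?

−14 → Apr 30, 2080 (end of Apr, 30 days; 127 left).
−30 → Mar 31, 2080 (end of Mar, 31 days; 97 left).
−31 → Feb 29, 2080 (end of Feb, 29 days; 66 left).
−29 → Jan 31, 2080 (end of Jan, 31 days; 37 left).
−31 → Dec 31, 2079 (end of Dec, 31 days; 6 left).
−6 → Dec 25, 2079.

December 25, 2079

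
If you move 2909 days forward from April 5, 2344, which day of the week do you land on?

Sunday

Apr 5, 2344 is a Wednesday.
2909 mod 7 = 4, so 2909 days after a Wednesday is Wednesday + 4 = Sunday.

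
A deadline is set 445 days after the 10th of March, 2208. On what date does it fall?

May 29, 2209

+365 (one year) → Mar 10, 2209 (80 left).
Mar has 31 days: +22 → Apr 1, 2209 (58 left).
Apr has 30 days: +30 → May 1, 2209 (28 left).
+28 → May 29, 2209.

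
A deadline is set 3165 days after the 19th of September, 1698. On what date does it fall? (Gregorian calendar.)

May 21, 1707

+365 (one year) → Sep 19, 1699 (2800 left).
+365 (one year) → Sep 19, 1700 (2435 left).
+365 (one year) → Sep 19, 1701 (2070 left).
+365 (one year) → Sep 19, 1702 (1705 left).
+365 (one year) → Sep 19, 1703 (1340 left).
+366 (one year; includes Feb 29, 1704) → Sep 19, 1704 (974 left).
+365 (one year) → Sep 19, 1705 (609 left).
+365 (one year) → Sep 19, 1706 (244 left).
Sep has 30 days: +12 → Oct 1, 1706 (232 left).
Oct has 31 days: +31 → Nov 1, 1706 (201 left).
Nov has 30 days: +30 → Dec 1, 1706 (171 left).
Dec has 31 days: +31 → Jan 1, 1707 (140 left).
Jan has 31 days: +31 → Feb 1, 1707 (109 left).
Feb has 28 days: +28 → Mar 1, 1707 (81 left).
Mar has 31 days: +31 → Apr 1, 1707 (50 left).
Apr has 30 days: +30 → May 1, 1707 (20 left).
+20 → May 21, 1707.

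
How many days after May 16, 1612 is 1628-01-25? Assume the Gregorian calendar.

May 16, 1612 → May 16, 1613: 365 days.
May 16, 1613 → May 16, 1614: 365 days.
May 16, 1614 → May 16, 1615: 365 days.
May 16, 1615 → May 16, 1616: 366 days (Feb 29, 1616 is in that span).
May 16, 1616 → May 16, 1617: 365 days.
May 16, 1617 → May 16, 1618: 365 days.
May 16, 1618 → May 16, 1619: 365 days.
May 16, 1619 → May 16, 1620: 366 days (Feb 29, 1620 is in that span).
May 16, 1620 → May 16, 1621: 365 days.
May 16, 1621 → May 16, 1622: 365 days.
May 16, 1622 → May 16, 1623: 365 days.
May 16, 1623 → May 16, 1624: 366 days (Feb 29, 1624 is in that span).
May 16, 1624 → May 16, 1625: 365 days.
May 16, 1625 → May 16, 1626: 365 days.
May 16, 1626 → May 16, 1627: 365 days.
May 16, 1627 → Jun 16, 1627: 31 days (May has 31).
Jun 16, 1627 → Jul 16, 1627: 30 days (June has 30).
Jul 16, 1627 → Aug 16, 1627: 31 days (July has 31).
Aug 16, 1627 → Sep 16, 1627: 31 days (August has 31).
Sep 16, 1627 → Oct 16, 1627: 30 days (September has 30).
Oct 16, 1627 → Nov 16, 1627: 31 days (October has 31).
Nov 16, 1627 → Dec 16, 1627: 30 days (November has 30).
Dec 16, 1627 → Jan 16, 1628: 31 days (December has 31).
Jan 16, 1628 → Jan 25, 1628: 9 days.
Total: 5732 days.

5732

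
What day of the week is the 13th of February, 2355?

Doomsday rule: the anchor day for the 2300s is Wednesday. For year 55: 55÷12 = 4 r 7, and 7÷4 = 1, so 4+7+1 = 12.
Wednesday + 12 ≡ Monday — that's 2355's doomsday.
In February the doomsday date is Feb 28 (2355 is not a leap year).
Feb 13 is 15 days before Feb 28; 15 mod 7 = 1, so Monday − 1 = Sunday.

Sunday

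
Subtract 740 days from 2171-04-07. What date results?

March 28, 2169

−365 (one year) → Apr 7, 2170 (375 left).
−7 → Mar 31, 2170 (end of Mar, 31 days; 368 left).
−31 → Feb 28, 2170 (end of Feb, 28 days; 337 left).
−28 → Jan 31, 2170 (end of Jan, 31 days; 309 left).
−31 → Dec 31, 2169 (end of Dec, 31 days; 278 left).
−31 → Nov 30, 2169 (end of Nov, 30 days; 247 left).
−30 → Oct 31, 2169 (end of Oct, 31 days; 217 left).
−31 → Sep 30, 2169 (end of Sep, 30 days; 186 left).
−30 → Aug 31, 2169 (end of Aug, 31 days; 156 left).
−31 → Jul 31, 2169 (end of Jul, 31 days; 125 left).
−31 → Jun 30, 2169 (end of Jun, 30 days; 94 left).
−30 → May 31, 2169 (end of May, 31 days; 64 left).
−31 → Apr 30, 2169 (end of Apr, 30 days; 33 left).
−30 → Mar 31, 2169 (end of Mar, 31 days; 3 left).
−3 → Mar 28, 2169.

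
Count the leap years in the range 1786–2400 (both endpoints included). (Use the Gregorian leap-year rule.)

Multiples of 4 in [1786,2400]: 154.
Of those, multiples of 100: 7 (not leap unless ÷400).
Multiples of 400: 2.
Leap years = 154 − 7 + 2 = 149.

149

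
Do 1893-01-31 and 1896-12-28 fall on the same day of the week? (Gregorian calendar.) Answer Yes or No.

No

From Jan 31, 1893 to Dec 28, 1896 is 1427 days.
1427 mod 7 = 6, so they are different weekdays.
(Jan 31, 1893 is a Tuesday; Dec 28, 1896 is a Monday.)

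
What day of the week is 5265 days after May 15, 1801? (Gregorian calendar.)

Saturday

May 15, 1801 is a Friday.
5265 mod 7 = 1, so 5265 days after a Friday is Friday + 1 = Saturday.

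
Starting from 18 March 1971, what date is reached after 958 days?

October 31, 1973

+366 (one year; includes Feb 29, 1972) → Mar 18, 1972 (592 left).
+365 (one year) → Mar 18, 1973 (227 left).
Mar has 31 days: +14 → Apr 1, 1973 (213 left).
Apr has 30 days: +30 → May 1, 1973 (183 left).
May has 31 days: +31 → Jun 1, 1973 (152 left).
Jun has 30 days: +30 → Jul 1, 1973 (122 left).
Jul has 31 days: +31 → Aug 1, 1973 (91 left).
Aug has 31 days: +31 → Sep 1, 1973 (60 left).
Sep has 30 days: +30 → Oct 1, 1973 (30 left).
+30 → Oct 31, 1973.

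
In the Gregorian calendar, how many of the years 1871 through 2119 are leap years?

Multiples of 4 in [1871,2119]: 62.
Of those, multiples of 100: 3 (not leap unless ÷400).
Multiples of 400: 1.
Leap years = 62 − 3 + 1 = 60.

60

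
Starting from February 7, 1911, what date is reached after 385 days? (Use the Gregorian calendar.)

Feb has 28 days: +22 → Mar 1, 1911 (363 left).
Mar has 31 days: +31 → Apr 1, 1911 (332 left).
Apr has 30 days: +30 → May 1, 1911 (302 left).
May has 31 days: +31 → Jun 1, 1911 (271 left).
Jun has 30 days: +30 → Jul 1, 1911 (241 left).
Jul has 31 days: +31 → Aug 1, 1911 (210 left).
Aug has 31 days: +31 → Sep 1, 1911 (179 left).
Sep has 30 days: +30 → Oct 1, 1911 (149 left).
Oct has 31 days: +31 → Nov 1, 1911 (118 left).
Nov has 30 days: +30 → Dec 1, 1911 (88 left).
Dec has 31 days: +31 → Jan 1, 1912 (57 left).
Jan has 31 days: +31 → Feb 1, 1912 (26 left).
+26 → Feb 27, 1912.

February 27, 1912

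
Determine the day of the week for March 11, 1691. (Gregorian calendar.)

Sunday

Doomsday rule: the anchor day for the 1600s is Tuesday. For year 91: 91÷12 = 7 r 7, and 7÷4 = 1, so 7+7+1 = 15.
Tuesday + 15 ≡ Wednesday — that's 1691's doomsday.
In March the doomsday date is Mar 14.
Mar 11 is 3 days before Mar 14; 3 mod 7 = 3, so Wednesday − 3 = Sunday.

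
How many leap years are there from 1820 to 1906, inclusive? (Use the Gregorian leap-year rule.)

Multiples of 4 in [1820,1906]: 22.
Of those, multiples of 100: 1 (not leap unless ÷400).
Multiples of 400: 0.
Leap years = 22 − 1 + 0 = 21.

21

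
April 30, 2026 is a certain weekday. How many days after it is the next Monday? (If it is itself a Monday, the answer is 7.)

4

Apr 30, 2026 is a Thursday.
From Thursday to the next Monday is 4 days.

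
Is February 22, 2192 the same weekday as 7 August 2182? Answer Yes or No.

Yes

From Aug 7, 2182 to Feb 22, 2192 is 3486 days.
3486 mod 7 = 0, so they are the same weekday.
(Aug 7, 2182 is a Wednesday; Feb 22, 2192 is a Wednesday.)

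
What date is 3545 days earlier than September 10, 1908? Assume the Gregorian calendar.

−366 (one year; includes Feb 29, 1908) → Sep 10, 1907 (3179 left).
−365 (one year) → Sep 10, 1906 (2814 left).
−365 (one year) → Sep 10, 1905 (2449 left).
−365 (one year) → Sep 10, 1904 (2084 left).
−366 (one year; includes Feb 29, 1904) → Sep 10, 1903 (1718 left).
−365 (one year) → Sep 10, 1902 (1353 left).
−365 (one year) → Sep 10, 1901 (988 left).
−365 (one year) → Sep 10, 1900 (623 left).
−365 (one year) → Sep 10, 1899 (258 left).
−10 → Aug 31, 1899 (end of Aug, 31 days; 248 left).
−31 → Jul 31, 1899 (end of Jul, 31 days; 217 left).
−31 → Jun 30, 1899 (end of Jun, 30 days; 186 left).
−30 → May 31, 1899 (end of May, 31 days; 156 left).
−31 → Apr 30, 1899 (end of Apr, 30 days; 125 left).
−30 → Mar 31, 1899 (end of Mar, 31 days; 95 left).
−31 → Feb 28, 1899 (end of Feb, 28 days; 64 left).
−28 → Jan 31, 1899 (end of Jan, 31 days; 36 left).
−31 → Dec 31, 1898 (end of Dec, 31 days; 5 left).
−5 → Dec 26, 1898.

December 26, 1898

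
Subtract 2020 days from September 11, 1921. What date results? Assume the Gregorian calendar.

−365 (one year) → Sep 11, 1920 (1655 left).
−366 (one year; includes Feb 29, 1920) → Sep 11, 1919 (1289 left).
−365 (one year) → Sep 11, 1918 (924 left).
−365 (one year) → Sep 11, 1917 (559 left).
−365 (one year) → Sep 11, 1916 (194 left).
−11 → Aug 31, 1916 (end of Aug, 31 days; 183 left).
−31 → Jul 31, 1916 (end of Jul, 31 days; 152 left).
−31 → Jun 30, 1916 (end of Jun, 30 days; 121 left).
−30 → May 31, 1916 (end of May, 31 days; 91 left).
−31 → Apr 30, 1916 (end of Apr, 30 days; 60 left).
−30 → Mar 31, 1916 (end of Mar, 31 days; 30 left).
−30 → Mar 1, 1916.

March 1, 1916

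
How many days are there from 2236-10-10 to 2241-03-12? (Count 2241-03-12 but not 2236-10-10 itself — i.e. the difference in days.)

1614

Oct 10, 2236 → Oct 10, 2237: 365 days.
Oct 10, 2237 → Oct 10, 2238: 365 days.
Oct 10, 2238 → Oct 10, 2239: 365 days.
Oct 10, 2239 → Oct 10, 2240: 366 days (Feb 29, 2240 is in that span).
Oct 10, 2240 → Nov 10, 2240: 31 days (October has 31).
Nov 10, 2240 → Dec 10, 2240: 30 days (November has 30).
Dec 10, 2240 → Jan 10, 2241: 31 days (December has 31).
Jan 10, 2241 → Feb 10, 2241: 31 days (January has 31).
Feb 10, 2241 → Mar 10, 2241: 28 days (February has 28).
Mar 10, 2241 → Mar 12, 2241: 2 days.
Total: 1614 days.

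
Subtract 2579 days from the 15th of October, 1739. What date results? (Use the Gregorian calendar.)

−365 (one year) → Oct 15, 1738 (2214 left).
−365 (one year) → Oct 15, 1737 (1849 left).
−365 (one year) → Oct 15, 1736 (1484 left).
−366 (one year; includes Feb 29, 1736) → Oct 15, 1735 (1118 left).
−365 (one year) → Oct 15, 1734 (753 left).
−365 (one year) → Oct 15, 1733 (388 left).
−15 → Sep 30, 1733 (end of Sep, 30 days; 373 left).
−30 → Aug 31, 1733 (end of Aug, 31 days; 343 left).
−31 → Jul 31, 1733 (end of Jul, 31 days; 312 left).
−31 → Jun 30, 1733 (end of Jun, 30 days; 281 left).
−30 → May 31, 1733 (end of May, 31 days; 251 left).
−31 → Apr 30, 1733 (end of Apr, 30 days; 220 left).
−30 → Mar 31, 1733 (end of Mar, 31 days; 190 left).
−31 → Feb 28, 1733 (end of Feb, 28 days; 159 left).
−28 → Jan 31, 1733 (end of Jan, 31 days; 131 left).
−31 → Dec 31, 1732 (end of Dec, 31 days; 100 left).
−31 → Nov 30, 1732 (end of Nov, 30 days; 69 left).
−30 → Oct 31, 1732 (end of Oct, 31 days; 39 left).
−31 → Sep 30, 1732 (end of Sep, 30 days; 8 left).
−8 → Sep 22, 1732.

September 22, 1732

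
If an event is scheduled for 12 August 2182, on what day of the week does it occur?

Monday

Doomsday rule: the anchor day for the 2100s is Sunday. For year 82: 82÷12 = 6 r 10, and 10÷4 = 2, so 6+10+2 = 18.
Sunday + 18 ≡ Thursday — that's 2182's doomsday.
In August the doomsday date is Aug 8.
Aug 12 is 4 days after Aug 8; 4 mod 7 = 4, so Thursday + 4 = Monday.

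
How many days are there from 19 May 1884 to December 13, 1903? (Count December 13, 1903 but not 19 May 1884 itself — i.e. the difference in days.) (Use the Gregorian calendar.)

May 19, 1884 → May 19, 1885: 365 days.
May 19, 1885 → May 19, 1886: 365 days.
May 19, 1886 → May 19, 1887: 365 days.
May 19, 1887 → May 19, 1888: 366 days (Feb 29, 1888 is in that span).
May 19, 1888 → May 19, 1889: 365 days.
May 19, 1889 → May 19, 1890: 365 days.
May 19, 1890 → May 19, 1891: 365 days.
May 19, 1891 → May 19, 1892: 366 days (Feb 29, 1892 is in that span).
May 19, 1892 → May 19, 1893: 365 days.
May 19, 1893 → May 19, 1894: 365 days.
May 19, 1894 → May 19, 1895: 365 days.
May 19, 1895 → May 19, 1896: 366 days (Feb 29, 1896 is in that span).
May 19, 1896 → May 19, 1897: 365 days.
May 19, 1897 → May 19, 1898: 365 days.
May 19, 1898 → May 19, 1899: 365 days.
May 19, 1899 → May 19, 1900: 365 days.
May 19, 1900 → May 19, 1901: 365 days.
May 19, 1901 → May 19, 1902: 365 days.
May 19, 1902 → May 19, 1903: 365 days.
May 19, 1903 → Jun 19, 1903: 31 days (May has 31).
Jun 19, 1903 → Jul 19, 1903: 30 days (June has 30).
Jul 19, 1903 → Aug 19, 1903: 31 days (July has 31).
Aug 19, 1903 → Sep 19, 1903: 31 days (August has 31).
Sep 19, 1903 → Oct 19, 1903: 30 days (September has 30).
Oct 19, 1903 → Nov 19, 1903: 31 days (October has 31).
Nov 19, 1903 → Dec 13, 1903: 24 days.
Total: 7146 days.

7146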